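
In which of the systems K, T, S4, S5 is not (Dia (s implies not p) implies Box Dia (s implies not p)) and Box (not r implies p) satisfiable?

S5-tableau for the formula:
1. not (Dia (s implies not p) implies Box Dia (s implies not p)) and Box (not r implies p), 0
2. not (Dia (s implies not p) implies Box Dia (s implies not p)), 0   [and-rule on 1]
3. Box (not r implies p), 0   [and-rule on 1]
4. Dia (s implies not p), 0   [neg-implies-rule on 2]
5. not Box Dia (s implies not p), 0   [neg-implies-rule on 2]
6. not r implies p, 0   [Box-rule on 3 via 0R0]
7. p, 0   [implies-rule on 6 (branches; this branch)]
8. s implies not p, 1   [Dia-rule on 4: fresh world 1, 0R1]
9. not r implies p, 1   [Box-rule on 3 via 0R1]
10. not p, 1   [implies-rule on 8 (branches; this branch)]
11. r, 1   [implies-rule on 9 (branches; this branch)]
12. not Dia (s implies not p), 2   [neg-Box-rule on 5: fresh world 2, 0R2]
13. not r implies p, 2   [Box-rule on 3 via 0R2]
14. not (s implies not p), 0   [neg-Dia-rule on 12 via 2R0]
15. s, 0   [neg-implies-rule on 14]
16. not (s implies not p), 1   [neg-Dia-rule on 12 via 2R1]
17. s, 1   [neg-implies-rule on 16]
18. p, 1   [neg-implies-rule on 16]
Accessibility: 0R0, 0R1, 0R2, 1R0, 1R1, 1R2, 2R0, 2R1, 2R2
Branch closes: p and not p both at 1.
Every branch closes (one shown): unsatisfiable in S5.
S4-tableau for the formula:
1. not (Dia (s implies not p) implies Box Dia (s implies not p)) and Box (not r implies p), 0
2. not (Dia (s implies not p) implies Box Dia (s implies not p)), 0   [and-rule on 1]
3. Box (not r implies p), 0   [and-rule on 1]
4. Dia (s implies not p), 0   [neg-implies-rule on 2]
5. not Box Dia (s implies not p), 0   [neg-implies-rule on 2]
6. not r implies p, 0   [Box-rule on 3 via 0R0]
7. p, 0   [implies-rule on 6 (branches; this branch)]
8. s implies not p, 1   [Dia-rule on 4: fresh world 1, 0R1]
9. not r implies p, 1   [Box-rule on 3 via 0R1]
10. not p, 1   [implies-rule on 8 (branches; this branch)]
11. r, 1   [implies-rule on 9 (branches; this branch)]
12. not Dia (s implies not p), 2   [neg-Box-rule on 5: fresh world 2, 0R2]
13. not r implies p, 2   [Box-rule on 3 via 0R2]
14. not (s implies not p), 2   [neg-Dia-rule on 12 via 2R2]
15. s, 2   [neg-implies-rule on 14]
16. p, 2   [neg-implies-rule on 14]
Accessibility: 0R0, 0R1, 0R2, 1R1, 2R2
Complete open branch: satisfiable in S4, hence also in K, T (this S4-model is also a K-model and a T-model).

K, T, S4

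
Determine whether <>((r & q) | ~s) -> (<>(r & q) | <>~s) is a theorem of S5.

Valid

Tableau for the negation ~(<>((r & q) | ~s) -> (<>(r & q) | <>~s)):
1. ~(<>((r & q) | ~s) -> (<>(r & q) | <>~s)), w0
2. <>((r & q) | ~s), w0
3. ~(<>(r & q) | <>~s), w0
4. ~<>(r & q), w0
5. ~<>~s, w0
6. ~(r & q), w0
7. s, w0
8. ~q, w0
9. (r & q) | ~s, w1
10. ~(r & q), w1
11. s, w1
12. r & q, w1
13. r, w1
14. q, w1
15. ~q, w1
Accessibility: w0Rw0, w0Rw1, w1Rw0, w1Rw1
Branch closes: q and ~q both at w1.
All branches of the negation close; one closing branch shown above.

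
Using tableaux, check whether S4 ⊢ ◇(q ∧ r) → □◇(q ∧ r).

Not valid

Tableau for the negation ¬(◇(q ∧ r) → □◇(q ∧ r)):
1. ¬(◇(q ∧ r) → □◇(q ∧ r)), w0
2. ◇(q ∧ r), w0
3. ¬□◇(q ∧ r), w0
4. q ∧ r, w1
5. q, w1
6. r, w1
7. ¬◇(q ∧ r), w2
8. ¬(q ∧ r), w2
9. ¬r, w2
Accessibility: w0Rw0, w0Rw1, w0Rw2, w1Rw1, w2Rw2
The negation has an open branch (countermodel exists).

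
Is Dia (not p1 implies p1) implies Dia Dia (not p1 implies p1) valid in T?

Tableau for the negation not (Dia (not p1 implies p1) implies Dia Dia (not p1 implies p1)):
1. not (Dia (not p1 implies p1) implies Dia Dia (not p1 implies p1)), u
2. Dia (not p1 implies p1), u
3. not Dia Dia (not p1 implies p1), u
4. not Dia (not p1 implies p1), u
5. not (not p1 implies p1), u
6. not p1, u
7. not p1 implies p1, v
8. not Dia (not p1 implies p1), v
9. not (not p1 implies p1), v
10. not p1, v
11. p1, v
Accessibility: uRu, uRv, vRv
Branch closes: p1 and not p1 both at v.
Every branch of the negation's tableau closes; the branch above is one of them.

Valid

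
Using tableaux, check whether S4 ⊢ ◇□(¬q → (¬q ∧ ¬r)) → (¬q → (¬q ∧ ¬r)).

Invalid (countermodel exists)

Tableau for the negation ¬(◇□(¬q → (¬q ∧ ¬r)) → (¬q → (¬q ∧ ¬r))):
1. ¬(◇□(¬q → (¬q ∧ ¬r)) → (¬q → (¬q ∧ ¬r))), w0
2. ◇□(¬q → (¬q ∧ ¬r)), w0   [¬→-rule on 1]
3. ¬(¬q → (¬q ∧ ¬r)), w0   [¬→-rule on 1]
4. ¬q, w0   [¬→-rule on 3]
5. ¬(¬q ∧ ¬r), w0   [¬→-rule on 3]
6. r, w0   [¬∧-rule on 5 (branches; this branch)]
7. □(¬q → (¬q ∧ ¬r)), w1   [◇-rule on 2: fresh world w1, w0Rw1]
8. ¬q → (¬q ∧ ¬r), w1   [□-rule on 7 via w1Rw1]
9. ¬q ∧ ¬r, w1   [→-rule on 8 (branches; this branch)]
10. ¬q, w1   [∧-rule on 9]
11. ¬r, w1   [∧-rule on 9]
Accessibility: w0Rw0, w0Rw1, w1Rw1
The negation has an open branch (countermodel exists).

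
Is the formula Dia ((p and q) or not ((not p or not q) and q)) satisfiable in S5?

Satisfiable (open branch found)

1. Dia ((p and q) or not ((not p or not q) and q)), w0
2. (p and q) or not ((not p or not q) and q), w1
3. not ((not p or not q) and q), w1
4. not q, w1
Accessibility: w0Rw0, w0Rw1, w1Rw0, w1Rw1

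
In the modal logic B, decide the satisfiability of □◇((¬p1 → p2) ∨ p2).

Yes, satisfiable

1. □◇((¬p1 → p2) ∨ p2), 0
2. ◇((¬p1 → p2) ∨ p2), 0
3. (¬p1 → p2) ∨ p2, 1
4. ◇((¬p1 → p2) ∨ p2), 1
5. p2, 1
6. (¬p1 → p2) ∨ p2, 2
7. p2, 2
Accessibility: 0R0, 0R1, 1R0, 1R1, 1R2, 2R1, 2R2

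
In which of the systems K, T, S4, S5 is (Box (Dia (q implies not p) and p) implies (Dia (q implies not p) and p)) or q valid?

T, S4, S5

K-tableau for the negation not ((Box (Dia (q implies not p) and p) implies (Dia (q implies not p) and p)) or q):
1. not ((Box (Dia (q implies not p) and p) implies (Dia (q implies not p) and p)) or q), 0
2. not (Box (Dia (q implies not p) and p) implies (Dia (q implies not p) and p)), 0   [neg-or-rule on 1]
3. not q, 0   [neg-or-rule on 1]
4. Box (Dia (q implies not p) and p), 0   [neg-implies-rule on 2]
5. not (Dia (q implies not p) and p), 0   [neg-implies-rule on 2]
6. not p, 0   [neg-and-rule on 5 (branches; this branch)]
Complete open branch: countermodel on a K-frame, so not valid in K.
T-tableau for the negation not ((Box (Dia (q implies not p) and p) implies (Dia (q implies not p) and p)) or q):
1. not ((Box (Dia (q implies not p) and p) implies (Dia (q implies not p) and p)) or q), 0
2. not (Box (Dia (q implies not p) and p) implies (Dia (q implies not p) and p)), 0   [neg-or-rule on 1]
3. not q, 0   [neg-or-rule on 1]
4. Box (Dia (q implies not p) and p), 0   [neg-implies-rule on 2]
5. not (Dia (q implies not p) and p), 0   [neg-implies-rule on 2]
6. Dia (q implies not p) and p, 0   [Box-rule on 4 via 0R0]
7. Dia (q implies not p), 0   [and-rule on 6]
8. p, 0   [and-rule on 6]
9. not Dia (q implies not p), 0   [neg-and-rule on 5 (branches; this branch)]
10. not (q implies not p), 0   [neg-Dia-rule on 9 via 0R0]
11. q, 0   [neg-implies-rule on 10]
Accessibility: 0R0
Branch closes: q and not q both at 0.
Every branch closes (one shown): valid in T, hence also in S4, S5 (every theorem of T is a theorem of S4 and S5).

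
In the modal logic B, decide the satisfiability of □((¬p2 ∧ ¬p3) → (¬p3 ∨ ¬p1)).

1. □((¬p2 ∧ ¬p3) → (¬p3 ∨ ¬p1)), 0
2. (¬p2 ∧ ¬p3) → (¬p3 ∨ ¬p1), 0
3. ¬p3 ∨ ¬p1, 0
4. ¬p1, 0
Accessibility: 0R0

Yes, satisfiable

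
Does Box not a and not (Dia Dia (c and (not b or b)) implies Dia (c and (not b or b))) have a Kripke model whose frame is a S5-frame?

Unsatisfiable (every branch closes)

1. Box not a and not (Dia Dia (c and (not b or b)) implies Dia (c and (not b or b))), 0
2. Box not a, 0   [and-rule on 1]
3. not (Dia Dia (c and (not b or b)) implies Dia (c and (not b or b))), 0   [and-rule on 1]
4. Dia Dia (c and (not b or b)), 0   [neg-implies-rule on 3]
5. not Dia (c and (not b or b)), 0   [neg-implies-rule on 3]
6. not a, 0   [Box-rule on 2 via 0R0]
7. not (c and (not b or b)), 0   [neg-Dia-rule on 5 via 0R0]
8. not c, 0   [neg-and-rule on 7 (branches; this branch)]
9. Dia (c and (not b or b)), 1   [Dia-rule on 4: fresh world 1, 0R1]
10. not a, 1   [Box-rule on 2 via 0R1]
11. not (c and (not b or b)), 1   [neg-Dia-rule on 5 via 0R1]
12. not c, 1   [neg-and-rule on 11 (branches; this branch)]
13. c and (not b or b), 2   [Dia-rule on 9: fresh world 2, 1R2]
14. c, 2   [and-rule on 13]
15. not b or b, 2   [and-rule on 13]
16. not a, 2   [Box-rule on 2 via 0R2]
17. not (c and (not b or b)), 2   [neg-Dia-rule on 5 via 0R2]
18. b, 2   [or-rule on 15 (branches; this branch)]
19. not (not b or b), 2   [neg-and-rule on 17 (branches; this branch)]
20. not b, 2   [neg-or-rule on 19]
Accessibility: 0R0, 0R1, 0R2, 1R0, 1R1, 1R2, 2R0, 2R1, 2R2
Branch closes: b and not b both at 2.
All branches of the tableau close; one closing branch shown above.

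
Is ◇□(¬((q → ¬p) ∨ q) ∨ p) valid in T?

Invalid (countermodel exists)

Tableau for the negation ¬◇□(¬((q → ¬p) ∨ q) ∨ p):
1. ¬◇□(¬((q → ¬p) ∨ q) ∨ p), 0
2. ¬□(¬((q → ¬p) ∨ q) ∨ p), 0
3. ¬(¬((q → ¬p) ∨ q) ∨ p), 1
4. (q → ¬p) ∨ q, 1
5. ¬p, 1
6. ¬□(¬((q → ¬p) ∨ q) ∨ p), 1
7. q, 1
8. ¬(¬((q → ¬p) ∨ q) ∨ p), 2
9. (q → ¬p) ∨ q, 2
10. ¬p, 2
11. q, 2
Accessibility: 0R0, 0R1, 1R1, 1R2, 2R2
The negation has an open branch (countermodel exists).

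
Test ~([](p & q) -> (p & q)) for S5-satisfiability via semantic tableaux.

Unsatisfiable

1. ~([](p & q) -> (p & q)), 0
2. [](p & q), 0
3. ~(p & q), 0
4. p & q, 0
5. p, 0
6. q, 0
7. ~q, 0
Accessibility: 0R0
Branch closes: q and ~q both at 0.
(One branch shown.) All branches close.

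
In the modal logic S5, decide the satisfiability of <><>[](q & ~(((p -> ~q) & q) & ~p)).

Yes, satisfiable

1. <><>[](q & ~(((p -> ~q) & q) & ~p)), w0
2. <>[](q & ~(((p -> ~q) & q) & ~p)), w1
3. [](q & ~(((p -> ~q) & q) & ~p)), w2
4. q & ~(((p -> ~q) & q) & ~p), w0
5. q, w0
6. ~(((p -> ~q) & q) & ~p), w0
7. q & ~(((p -> ~q) & q) & ~p), w1
8. q, w1
9. ~(((p -> ~q) & q) & ~p), w1
10. q & ~(((p -> ~q) & q) & ~p), w2
11. q, w2
12. ~(((p -> ~q) & q) & ~p), w2
13. p, w0
14. p, w1
15. p, w2
Accessibility: w0Rw0, w0Rw1, w0Rw2, w1Rw0, w1Rw1, w1Rw2, w2Rw0, w2Rw1, w2Rw2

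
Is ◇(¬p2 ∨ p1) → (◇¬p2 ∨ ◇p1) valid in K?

Tableau for the negation ¬(◇(¬p2 ∨ p1) → (◇¬p2 ∨ ◇p1)):
1. ¬(◇(¬p2 ∨ p1) → (◇¬p2 ∨ ◇p1)), u
2. ◇(¬p2 ∨ p1), u
3. ¬(◇¬p2 ∨ ◇p1), u
4. ¬◇¬p2, u
5. ¬◇p1, u
6. ¬p2 ∨ p1, v
7. p2, v
8. ¬p1, v
9. p1, v
Accessibility: uRv
Branch closes: p1 and ¬p1 both at v.
Every branch of the negation's tableau closes; the branch above is one of them.

Yes, valid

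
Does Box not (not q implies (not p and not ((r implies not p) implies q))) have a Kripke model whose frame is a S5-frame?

Yes, satisfiable

1. Box not (not q implies (not p and not ((r implies not p) implies q))), u
2. not (not q implies (not p and not ((r implies not p) implies q))), u   [Box-rule on 1 via uRu]
3. not q, u   [neg-implies-rule on 2]
4. not (not p and not ((r implies not p) implies q)), u   [neg-implies-rule on 2]
5. (r implies not p) implies q, u   [neg-and-rule on 4 (branches; this branch)]
6. not (r implies not p), u   [implies-rule on 5 (branches; this branch)]
7. r, u   [neg-implies-rule on 6]
8. p, u   [neg-implies-rule on 6]
Accessibility: uRu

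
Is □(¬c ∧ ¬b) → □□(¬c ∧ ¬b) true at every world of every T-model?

Tableau for the negation ¬(□(¬c ∧ ¬b) → □□(¬c ∧ ¬b)):
1. ¬(□(¬c ∧ ¬b) → □□(¬c ∧ ¬b)), 0
2. □(¬c ∧ ¬b), 0
3. ¬□□(¬c ∧ ¬b), 0
4. ¬c ∧ ¬b, 0
5. ¬c, 0
6. ¬b, 0
7. ¬□(¬c ∧ ¬b), 1
8. ¬c ∧ ¬b, 1
9. ¬c, 1
10. ¬b, 1
11. ¬(¬c ∧ ¬b), 2
12. b, 2
Accessibility: 0R0, 0R1, 1R1, 1R2, 2R2
The negation has an open branch (countermodel exists).

Not valid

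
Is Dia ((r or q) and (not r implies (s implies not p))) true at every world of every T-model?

No, not valid

Tableau for the negation not Dia ((r or q) and (not r implies (s implies not p))):
1. not Dia ((r or q) and (not r implies (s implies not p))), 0
2. not ((r or q) and (not r implies (s implies not p))), 0   [neg-Dia-rule on 1 via 0R0]
3. not (not r implies (s implies not p)), 0   [neg-and-rule on 2 (branches; this branch)]
4. not r, 0   [neg-implies-rule on 3]
5. not (s implies not p), 0   [neg-implies-rule on 3]
6. s, 0   [neg-implies-rule on 5]
7. p, 0   [neg-implies-rule on 5]
Accessibility: 0R0
The negation has an open branch (countermodel exists).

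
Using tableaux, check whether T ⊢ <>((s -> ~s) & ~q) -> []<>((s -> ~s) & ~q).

Tableau for the negation ~(<>((s -> ~s) & ~q) -> []<>((s -> ~s) & ~q)):
1. ~(<>((s -> ~s) & ~q) -> []<>((s -> ~s) & ~q)), u
2. <>((s -> ~s) & ~q), u
3. ~[]<>((s -> ~s) & ~q), u
4. (s -> ~s) & ~q, v
5. s -> ~s, v
6. ~q, v
7. ~s, v
8. ~<>((s -> ~s) & ~q), w
9. ~((s -> ~s) & ~q), w
10. q, w
Accessibility: uRu, uRv, uRw, vRv, wRw
The negation has an open branch (countermodel exists).

No, not valid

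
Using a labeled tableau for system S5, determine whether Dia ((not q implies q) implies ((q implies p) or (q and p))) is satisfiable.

1. Dia ((not q implies q) implies ((q implies p) or (q and p))), w0
2. (not q implies q) implies ((q implies p) or (q and p)), w1
3. (q implies p) or (q and p), w1
4. q and p, w1
5. q, w1
6. p, w1
Accessibility: w0Rw0, w0Rw1, w1Rw0, w1Rw1

Satisfiable (open branch found)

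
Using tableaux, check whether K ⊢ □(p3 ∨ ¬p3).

Tableau for the negation ¬□(p3 ∨ ¬p3):
1. ¬□(p3 ∨ ¬p3), w0
2. ¬(p3 ∨ ¬p3), w1   [¬□-rule on 1: fresh world w1, w0Rw1]
3. ¬p3, w1   [¬∨-rule on 2]
4. p3, w1   [¬∨-rule on 2]
Accessibility: w0Rw1
Branch closes: p3 and ¬p3 both at w1.
All branches of the negation close; one closing branch shown above.

Yes, valid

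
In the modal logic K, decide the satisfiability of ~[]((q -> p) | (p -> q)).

1. ~[]((q -> p) | (p -> q)), u
2. ~((q -> p) | (p -> q)), v
3. ~(q -> p), v
4. ~(p -> q), v
5. q, v
6. ~p, v
7. p, v
8. ~q, v
Accessibility: uRv
Branch closes: p and ~p both at v.
Every branch closes; the branch above is one of them.

Unsatisfiable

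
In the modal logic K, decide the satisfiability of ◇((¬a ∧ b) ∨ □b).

1. ◇((¬a ∧ b) ∨ □b), u
2. (¬a ∧ b) ∨ □b, v   [◇-rule on 1: fresh world v, uRv]
3. □b, v   [∨-rule on 2 (branches; this branch)]
Accessibility: uRv

Yes, satisfiable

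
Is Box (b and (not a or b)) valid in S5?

Tableau for the negation not Box (b and (not a or b)):
1. not Box (b and (not a or b)), 0
2. not (b and (not a or b)), 1   [neg-Box-rule on 1: fresh world 1, 0R1]
3. not (not a or b), 1   [neg-and-rule on 2 (branches; this branch)]
4. a, 1   [neg-or-rule on 3]
5. not b, 1   [neg-or-rule on 3]
Accessibility: 0R0, 0R1, 1R0, 1R1
The negation has an open branch (countermodel exists).

No, not valid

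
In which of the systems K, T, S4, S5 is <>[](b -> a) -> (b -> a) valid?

S5

S4-tableau for the negation ~(<>[](b -> a) -> (b -> a)):
1. ~(<>[](b -> a) -> (b -> a)), w0
2. <>[](b -> a), w0
3. ~(b -> a), w0
4. b, w0
5. ~a, w0
6. [](b -> a), w1
7. b -> a, w1
8. a, w1
Accessibility: w0Rw0, w0Rw1, w1Rw1
Complete open branch: countermodel on an S4-frame, so not valid in S4, nor in K, T (the same frame is also a K-frame and a T-frame).
S5-tableau for the negation ~(<>[](b -> a) -> (b -> a)):
1. ~(<>[](b -> a) -> (b -> a)), w0
2. <>[](b -> a), w0
3. ~(b -> a), w0
4. b, w0
5. ~a, w0
6. [](b -> a), w1
7. b -> a, w0
8. b -> a, w1
9. a, w0
Accessibility: w0Rw0, w0Rw1, w1Rw0, w1Rw1
Branch closes: a and ~a both at w0.
Every branch closes (one shown): valid in S5.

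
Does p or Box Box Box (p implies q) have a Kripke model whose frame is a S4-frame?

Satisfiable (open branch found)

1. p or Box Box Box (p implies q), u
2. Box Box Box (p implies q), u
3. Box Box (p implies q), u
4. Box (p implies q), u
5. p implies q, u
6. q, u
Accessibility: uRu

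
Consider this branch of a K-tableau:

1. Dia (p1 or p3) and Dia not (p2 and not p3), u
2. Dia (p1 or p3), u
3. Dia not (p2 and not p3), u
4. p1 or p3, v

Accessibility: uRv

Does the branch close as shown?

No, open

No atom appears with both signs at the same world.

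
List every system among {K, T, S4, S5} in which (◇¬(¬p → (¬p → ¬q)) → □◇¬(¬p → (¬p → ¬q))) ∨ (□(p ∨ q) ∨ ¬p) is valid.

S5

S5-tableau for the negation ¬((◇¬(¬p → (¬p → ¬q)) → □◇¬(¬p → (¬p → ¬q))) ∨ (□(p ∨ q) ∨ ¬p)):
1. ¬((◇¬(¬p → (¬p → ¬q)) → □◇¬(¬p → (¬p → ¬q))) ∨ (□(p ∨ q) ∨ ¬p)), w0
2. ¬(◇¬(¬p → (¬p → ¬q)) → □◇¬(¬p → (¬p → ¬q))), w0   [¬∨-rule on 1]
3. ¬(□(p ∨ q) ∨ ¬p), w0   [¬∨-rule on 1]
4. ◇¬(¬p → (¬p → ¬q)), w0   [¬→-rule on 2]
5. ¬□◇¬(¬p → (¬p → ¬q)), w0   [¬→-rule on 2]
6. ¬□(p ∨ q), w0   [¬∨-rule on 3]
7. p, w0   [¬∨-rule on 3]
8. ¬(¬p → (¬p → ¬q)), w1   [◇-rule on 4: fresh world w1, w0Rw1]
9. ¬p, w1   [¬→-rule on 8]
10. ¬(¬p → ¬q), w1   [¬→-rule on 8]
11. q, w1   [¬→-rule on 10]
12. ¬◇¬(¬p → (¬p → ¬q)), w2   [¬□-rule on 5: fresh world w2, w0Rw2]
13. ¬p → (¬p → ¬q), w0   [¬◇-rule on 12 via w2Rw0]
14. ¬p → (¬p → ¬q), w1   [¬◇-rule on 12 via w2Rw1]
15. ¬p → (¬p → ¬q), w2   [¬◇-rule on 12 via w2Rw2]
16. ¬p → ¬q, w0   [→-rule on 13 (branches; this branch)]
17. ¬p → ¬q, w1   [→-rule on 14 (branches; this branch)]
18. ¬p → ¬q, w2   [→-rule on 15 (branches; this branch)]
19. ¬q, w0   [→-rule on 16 (branches; this branch)]
20. ¬q, w1   [→-rule on 17 (branches; this branch)]
Accessibility: w0Rw0, w0Rw1, w0Rw2, w1Rw0, w1Rw1, w1Rw2, w2Rw0, w2Rw1, w2Rw2
Branch closes: q and ¬q both at w1.
Every branch closes (one shown): valid in S5.
S4-tableau for the negation ¬((◇¬(¬p → (¬p → ¬q)) → □◇¬(¬p → (¬p → ¬q))) ∨ (□(p ∨ q) ∨ ¬p)):
1. ¬((◇¬(¬p → (¬p → ¬q)) → □◇¬(¬p → (¬p → ¬q))) ∨ (□(p ∨ q) ∨ ¬p)), w0
2. ¬(◇¬(¬p → (¬p → ¬q)) → □◇¬(¬p → (¬p → ¬q))), w0   [¬∨-rule on 1]
3. ¬(□(p ∨ q) ∨ ¬p), w0   [¬∨-rule on 1]
4. ◇¬(¬p → (¬p → ¬q)), w0   [¬→-rule on 2]
5. ¬□◇¬(¬p → (¬p → ¬q)), w0   [¬→-rule on 2]
6. ¬□(p ∨ q), w0   [¬∨-rule on 3]
7. p, w0   [¬∨-rule on 3]
8. ¬(¬p → (¬p → ¬q)), w1   [◇-rule on 4: fresh world w1, w0Rw1]
9. ¬p, w1   [¬→-rule on 8]
10. ¬(¬p → ¬q), w1   [¬→-rule on 8]
11. q, w1   [¬→-rule on 10]
12. ¬◇¬(¬p → (¬p → ¬q)), w2   [¬□-rule on 5: fresh world w2, w0Rw2]
13. ¬p → (¬p → ¬q), w2   [¬◇-rule on 12 via w2Rw2]
14. ¬p → ¬q, w2   [→-rule on 13 (branches; this branch)]
15. ¬q, w2   [→-rule on 14 (branches; this branch)]
16. ¬(p ∨ q), w3   [¬□-rule on 6: fresh world w3, w0Rw3]
17. ¬p, w3   [¬∨-rule on 16]
18. ¬q, w3   [¬∨-rule on 16]
Accessibility: w0Rw0, w0Rw1, w0Rw2, w0Rw3, w1Rw1, w2Rw2, w3Rw3
Complete open branch: countermodel on an S4-frame, so not valid in S4, nor in K, T (the same frame is also a K-frame and a T-frame).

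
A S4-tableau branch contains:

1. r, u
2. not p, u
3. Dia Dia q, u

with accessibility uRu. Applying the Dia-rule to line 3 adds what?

a fresh world v with uRv, and Dia q at v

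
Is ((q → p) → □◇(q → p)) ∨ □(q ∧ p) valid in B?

Valid

Tableau for the negation ¬(((q → p) → □◇(q → p)) ∨ □(q ∧ p)):
1. ¬(((q → p) → □◇(q → p)) ∨ □(q ∧ p)), 0
2. ¬((q → p) → □◇(q → p)), 0
3. ¬□(q ∧ p), 0
4. q → p, 0
5. ¬□◇(q → p), 0
6. p, 0
7. ¬(q ∧ p), 1
8. ¬p, 1
9. ¬◇(q → p), 2
10. ¬(q → p), 0
11. q, 0
12. ¬p, 0
Accessibility: 0R0, 0R1, 0R2, 1R0, 1R1, 2R0, 2R2
Branch closes: p and ¬p both at 0.
All branches of the negation close; one closing branch shown above.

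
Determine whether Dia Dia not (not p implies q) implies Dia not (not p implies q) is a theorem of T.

Tableau for the negation not (Dia Dia not (not p implies q) implies Dia not (not p implies q)):
1. not (Dia Dia not (not p implies q) implies Dia not (not p implies q)), u
2. Dia Dia not (not p implies q), u
3. not Dia not (not p implies q), u
4. not p implies q, u
5. q, u
6. Dia not (not p implies q), v
7. not p implies q, v
8. q, v
9. not (not p implies q), w
10. not p, w
11. not q, w
Accessibility: uRu, uRv, vRv, vRw, wRw
The negation has an open branch (countermodel exists).

Not valid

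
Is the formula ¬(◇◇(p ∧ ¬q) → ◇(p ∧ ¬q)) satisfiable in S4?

1. ¬(◇◇(p ∧ ¬q) → ◇(p ∧ ¬q)), w0
2. ◇◇(p ∧ ¬q), w0   [¬→-rule on 1]
3. ¬◇(p ∧ ¬q), w0   [¬→-rule on 1]
4. ¬(p ∧ ¬q), w0   [¬◇-rule on 3 via w0Rw0]
5. q, w0   [¬∧-rule on 4 (branches; this branch)]
6. ◇(p ∧ ¬q), w1   [◇-rule on 2: fresh world w1, w0Rw1]
7. ¬(p ∧ ¬q), w1   [¬◇-rule on 3 via w0Rw1]
8. q, w1   [¬∧-rule on 7 (branches; this branch)]
9. p ∧ ¬q, w2   [◇-rule on 6: fresh world w2, w1Rw2]
10. p, w2   [∧-rule on 9]
11. ¬q, w2   [∧-rule on 9]
12. ¬(p ∧ ¬q), w2   [¬◇-rule on 3 via w0Rw2]
13. q, w2   [¬∧-rule on 12 (branches; this branch)]
Accessibility: w0Rw0, w0Rw1, w0Rw2, w1Rw1, w1Rw2, w2Rw2
Branch closes: q and ¬q both at w2.
(One branch shown.) All branches close.

Unsatisfiable (every branch closes)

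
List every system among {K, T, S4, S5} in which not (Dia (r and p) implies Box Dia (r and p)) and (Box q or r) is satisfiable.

S5-tableau for the formula:
1. not (Dia (r and p) implies Box Dia (r and p)) and (Box q or r), u
2. not (Dia (r and p) implies Box Dia (r and p)), u
3. Box q or r, u
4. Dia (r and p), u
5. not Box Dia (r and p), u
6. Box q, u
7. q, u
8. r and p, v
9. r, v
10. p, v
11. q, v
12. not Dia (r and p), w
13. q, w
14. not (r and p), u
15. not (r and p), v
16. not (r and p), w
17. not p, u
18. not p, v
Accessibility: uRu, uRv, uRw, vRu, vRv, vRw, wRu, wRv, wRw
Branch closes: p and not p both at v.
Every branch closes (one shown): unsatisfiable in S5.
S4-tableau for the formula:
1. not (Dia (r and p) implies Box Dia (r and p)) and (Box q or r), u
2. not (Dia (r and p) implies Box Dia (r and p)), u
3. Box q or r, u
4. Dia (r and p), u
5. not Box Dia (r and p), u
6. r, u
7. r and p, v
8. r, v
9. p, v
10. not Dia (r and p), w
11. not (r and p), w
12. not p, w
Accessibility: uRu, uRv, uRw, vRv, wRw
Complete open branch: satisfiable in S4, hence also in K, T (this S4-model is also a K-model and a T-model).

K, T, S4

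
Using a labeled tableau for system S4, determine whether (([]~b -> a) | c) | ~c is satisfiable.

1. (([]~b -> a) | c) | ~c, w0
2. ~c, w0   [|-rule on 1 (branches; this branch)]
Accessibility: w0Rw0

Yes, satisfiable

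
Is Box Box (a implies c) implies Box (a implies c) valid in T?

Tableau for the negation not (Box Box (a implies c) implies Box (a implies c)):
1. not (Box Box (a implies c) implies Box (a implies c)), 0
2. Box Box (a implies c), 0
3. not Box (a implies c), 0
4. Box (a implies c), 0
5. a implies c, 0
6. c, 0
7. not (a implies c), 1
8. a, 1
9. not c, 1
10. Box (a implies c), 1
11. a implies c, 1
12. c, 1
Accessibility: 0R0, 0R1, 1R1
Branch closes: c and not c both at 1.
All branches of the negation close; one closing branch shown above.

Valid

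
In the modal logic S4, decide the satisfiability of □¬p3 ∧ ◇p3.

1. □¬p3 ∧ ◇p3, w0
2. □¬p3, w0
3. ◇p3, w0
4. ¬p3, w0
5. p3, w1
6. ¬p3, w1
Accessibility: w0Rw0, w0Rw1, w1Rw1
Branch closes: p3 and ¬p3 both at w1.
(One branch shown.) All branches close.

No, unsatisfiable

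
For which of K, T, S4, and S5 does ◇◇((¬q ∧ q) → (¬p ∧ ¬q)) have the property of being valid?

T, S4, S5

T-tableau for the negation ¬◇◇((¬q ∧ q) → (¬p ∧ ¬q)):
1. ¬◇◇((¬q ∧ q) → (¬p ∧ ¬q)), w0
2. ¬◇((¬q ∧ q) → (¬p ∧ ¬q)), w0   [¬◇-rule on 1 via w0Rw0]
3. ¬((¬q ∧ q) → (¬p ∧ ¬q)), w0   [¬◇-rule on 2 via w0Rw0]
4. ¬q ∧ q, w0   [¬→-rule on 3]
5. ¬(¬p ∧ ¬q), w0   [¬→-rule on 3]
6. ¬q, w0   [∧-rule on 4]
7. q, w0   [∧-rule on 4]
Accessibility: w0Rw0
Branch closes: q and ¬q both at w0.
Every branch closes (one shown): valid in T, hence also in S4, S5 (every theorem of T is a theorem of S4 and S5).
K-tableau for the negation ¬◇◇((¬q ∧ q) → (¬p ∧ ¬q)):
1. ¬◇◇((¬q ∧ q) → (¬p ∧ ¬q)), w0
Complete open branch: countermodel on a K-frame, so not valid in K.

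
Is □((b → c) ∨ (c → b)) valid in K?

Valid in K

Tableau for the negation ¬□((b → c) ∨ (c → b)):
1. ¬□((b → c) ∨ (c → b)), 0
2. ¬((b → c) ∨ (c → b)), 1   [¬□-rule on 1: fresh world 1, 0R1]
3. ¬(b → c), 1   [¬∨-rule on 2]
4. ¬(c → b), 1   [¬∨-rule on 2]
5. b, 1   [¬→-rule on 3]
6. ¬c, 1   [¬→-rule on 3]
7. c, 1   [¬→-rule on 4]
8. ¬b, 1   [¬→-rule on 4]
Accessibility: 0R1
Branch closes: c and ¬c both at 1.
Every branch of the negation's tableau closes; the branch above is one of them.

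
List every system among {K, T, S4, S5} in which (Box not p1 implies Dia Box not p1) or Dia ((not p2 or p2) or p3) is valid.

K-tableau for the negation not ((Box not p1 implies Dia Box not p1) or Dia ((not p2 or p2) or p3)):
1. not ((Box not p1 implies Dia Box not p1) or Dia ((not p2 or p2) or p3)), u
2. not (Box not p1 implies Dia Box not p1), u
3. not Dia ((not p2 or p2) or p3), u
4. Box not p1, u
5. not Dia Box not p1, u
Complete open branch: countermodel on a K-frame, so not valid in K.
T-tableau for the negation not ((Box not p1 implies Dia Box not p1) or Dia ((not p2 or p2) or p3)):
1. not ((Box not p1 implies Dia Box not p1) or Dia ((not p2 or p2) or p3)), u
2. not (Box not p1 implies Dia Box not p1), u
3. not Dia ((not p2 or p2) or p3), u
4. Box not p1, u
5. not Dia Box not p1, u
6. not ((not p2 or p2) or p3), u
7. not (not p2 or p2), u
8. not p3, u
9. p2, u
10. not p2, u
Accessibility: uRu
Branch closes: p2 and not p2 both at u.
Every branch closes (one shown): valid in T, hence also in S4, S5 (every theorem of T is a theorem of S4 and S5).

T, S4, S5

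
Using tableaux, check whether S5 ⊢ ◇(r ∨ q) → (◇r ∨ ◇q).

Yes, valid

Tableau for the negation ¬(◇(r ∨ q) → (◇r ∨ ◇q)):
1. ¬(◇(r ∨ q) → (◇r ∨ ◇q)), 0
2. ◇(r ∨ q), 0   [¬→-rule on 1]
3. ¬(◇r ∨ ◇q), 0   [¬→-rule on 1]
4. ¬◇r, 0   [¬∨-rule on 3]
5. ¬◇q, 0   [¬∨-rule on 3]
6. ¬r, 0   [¬◇-rule on 4 via 0R0]
7. ¬q, 0   [¬◇-rule on 5 via 0R0]
8. r ∨ q, 1   [◇-rule on 2: fresh world 1, 0R1]
9. ¬r, 1   [¬◇-rule on 4 via 0R1]
10. ¬q, 1   [¬◇-rule on 5 via 0R1]
11. q, 1   [∨-rule on 8 (branches; this branch)]
Accessibility: 0R0, 0R1, 1R0, 1R1
Branch closes: q and ¬q both at 1.
All branches of the negation close; one closing branch shown above.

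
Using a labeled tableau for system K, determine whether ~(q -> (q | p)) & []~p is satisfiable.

1. ~(q -> (q | p)) & []~p, 0
2. ~(q -> (q | p)), 0
3. []~p, 0
4. q, 0
5. ~(q | p), 0
6. ~q, 0
7. ~p, 0
Branch closes: q and ~q both at 0.
(One branch shown.) All branches close.

No, unsatisfiable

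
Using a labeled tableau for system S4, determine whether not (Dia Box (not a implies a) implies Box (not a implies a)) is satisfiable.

Satisfiable

1. not (Dia Box (not a implies a) implies Box (not a implies a)), u
2. Dia Box (not a implies a), u
3. not Box (not a implies a), u
4. Box (not a implies a), v
5. not a implies a, v
6. a, v
7. not (not a implies a), w
8. not a, w
Accessibility: uRu, uRv, uRw, vRv, wRw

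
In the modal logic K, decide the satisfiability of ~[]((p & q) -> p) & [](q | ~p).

1. ~[]((p & q) -> p) & [](q | ~p), w0
2. ~[]((p & q) -> p), w0
3. [](q | ~p), w0
4. ~((p & q) -> p), w1
5. p & q, w1
6. ~p, w1
7. p, w1
8. q, w1
Accessibility: w0Rw1
Branch closes: p and ~p both at w1.
Every branch closes; the branch above is one of them.

No, unsatisfiable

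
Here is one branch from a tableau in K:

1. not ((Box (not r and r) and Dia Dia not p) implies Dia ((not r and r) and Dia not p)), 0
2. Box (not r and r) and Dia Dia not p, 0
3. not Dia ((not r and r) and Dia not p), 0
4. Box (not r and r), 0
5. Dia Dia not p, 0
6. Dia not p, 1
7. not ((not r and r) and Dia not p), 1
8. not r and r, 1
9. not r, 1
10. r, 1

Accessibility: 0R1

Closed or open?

Yes, closed

Both r and not r appear at 1.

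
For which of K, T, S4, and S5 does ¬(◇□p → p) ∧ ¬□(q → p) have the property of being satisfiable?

S4-tableau for the formula:
1. ¬(◇□p → p) ∧ ¬□(q → p), 0
2. ¬(◇□p → p), 0
3. ¬□(q → p), 0
4. ◇□p, 0
5. ¬p, 0
6. ¬(q → p), 1
7. q, 1
8. ¬p, 1
9. □p, 2
10. p, 2
Accessibility: 0R0, 0R1, 0R2, 1R1, 2R2
Complete open branch: satisfiable in S4, hence also in K, T (this S4-model is also a K-model and a T-model).
S5-tableau for the formula:
1. ¬(◇□p → p) ∧ ¬□(q → p), 0
2. ¬(◇□p → p), 0
3. ¬□(q → p), 0
4. ◇□p, 0
5. ¬p, 0
6. ¬(q → p), 1
7. q, 1
8. ¬p, 1
9. □p, 2
10. p, 0
Accessibility: 0R0, 0R1, 0R2, 1R0, 1R1, 1R2, 2R0, 2R1, 2R2
Branch closes: p and ¬p both at 0.
Every branch closes (one shown): unsatisfiable in S5.

K, T, S4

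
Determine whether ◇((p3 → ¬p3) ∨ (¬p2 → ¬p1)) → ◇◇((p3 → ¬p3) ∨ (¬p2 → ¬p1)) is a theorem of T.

Tableau for the negation ¬(◇((p3 → ¬p3) ∨ (¬p2 → ¬p1)) → ◇◇((p3 → ¬p3) ∨ (¬p2 → ¬p1))):
1. ¬(◇((p3 → ¬p3) ∨ (¬p2 → ¬p1)) → ◇◇((p3 → ¬p3) ∨ (¬p2 → ¬p1))), w0
2. ◇((p3 → ¬p3) ∨ (¬p2 → ¬p1)), w0
3. ¬◇◇((p3 → ¬p3) ∨ (¬p2 → ¬p1)), w0
4. ¬◇((p3 → ¬p3) ∨ (¬p2 → ¬p1)), w0
5. ¬((p3 → ¬p3) ∨ (¬p2 → ¬p1)), w0
6. ¬(p3 → ¬p3), w0
7. ¬(¬p2 → ¬p1), w0
8. p3, w0
9. ¬p2, w0
10. p1, w0
11. (p3 → ¬p3) ∨ (¬p2 → ¬p1), w1
12. ¬◇((p3 → ¬p3) ∨ (¬p2 → ¬p1)), w1
13. ¬((p3 → ¬p3) ∨ (¬p2 → ¬p1)), w1
14. ¬(p3 → ¬p3), w1
15. ¬(¬p2 → ¬p1), w1
16. p3, w1
17. ¬p2, w1
18. p1, w1
19. ¬p2 → ¬p1, w1
20. ¬p1, w1
Accessibility: w0Rw0, w0Rw1, w1Rw1
Branch closes: p1 and ¬p1 both at w1.
Every branch of the negation's tableau closes; the branch above is one of them.

Valid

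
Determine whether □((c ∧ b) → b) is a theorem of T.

Tableau for the negation ¬□((c ∧ b) → b):
1. ¬□((c ∧ b) → b), w0
2. ¬((c ∧ b) → b), w1   [¬□-rule on 1: fresh world w1, w0Rw1]
3. c ∧ b, w1   [¬→-rule on 2]
4. ¬b, w1   [¬→-rule on 2]
5. c, w1   [∧-rule on 3]
6. b, w1   [∧-rule on 3]
Accessibility: w0Rw0, w0Rw1, w1Rw1
Branch closes: b and ¬b both at w1.
Every branch of the negation's tableau closes; the branch above is one of them.

Yes, valid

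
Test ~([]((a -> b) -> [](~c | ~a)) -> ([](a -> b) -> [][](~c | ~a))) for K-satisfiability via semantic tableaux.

1. ~([]((a -> b) -> [](~c | ~a)) -> ([](a -> b) -> [][](~c | ~a))), u
2. []((a -> b) -> [](~c | ~a)), u
3. ~([](a -> b) -> [][](~c | ~a)), u
4. [](a -> b), u
5. ~[][](~c | ~a), u
6. ~[](~c | ~a), v
7. (a -> b) -> [](~c | ~a), v
8. a -> b, v
9. [](~c | ~a), v
10. b, v
11. ~(~c | ~a), w
12. c, w
13. a, w
14. ~c | ~a, w
15. ~a, w
Accessibility: uRv, vRw
Branch closes: a and ~a both at w.
Every branch closes; the branch above is one of them.

Unsatisfiable (every branch closes)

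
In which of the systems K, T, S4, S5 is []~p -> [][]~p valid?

T-tableau for the negation ~([]~p -> [][]~p):
1. ~([]~p -> [][]~p), w0
2. []~p, w0
3. ~[][]~p, w0
4. ~p, w0
5. ~[]~p, w1
6. ~p, w1
7. p, w2
Accessibility: w0Rw0, w0Rw1, w1Rw1, w1Rw2, w2Rw2
Complete open branch: countermodel on a T-frame, so not valid in T, nor in K (the same frame is also a K-frame).
S4-tableau for the negation ~([]~p -> [][]~p):
1. ~([]~p -> [][]~p), w0
2. []~p, w0
3. ~[][]~p, w0
4. ~p, w0
5. ~[]~p, w1
6. ~p, w1
7. p, w2
8. ~p, w2
Accessibility: w0Rw0, w0Rw1, w0Rw2, w1Rw1, w1Rw2, w2Rw2
Branch closes: p and ~p both at w2.
Every branch closes (one shown): valid in S4, hence also in S5 (every theorem of S4 is a theorem of S5).

S4, S5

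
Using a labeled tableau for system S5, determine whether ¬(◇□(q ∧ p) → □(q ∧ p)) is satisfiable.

1. ¬(◇□(q ∧ p) → □(q ∧ p)), 0
2. ◇□(q ∧ p), 0   [¬→-rule on 1]
3. ¬□(q ∧ p), 0   [¬→-rule on 1]
4. □(q ∧ p), 1   [◇-rule on 2: fresh world 1, 0R1]
5. q ∧ p, 0   [□-rule on 4 via 1R0]
6. q, 0   [∧-rule on 5]
7. p, 0   [∧-rule on 5]
8. q ∧ p, 1   [□-rule on 4 via 1R1]
9. q, 1   [∧-rule on 8]
10. p, 1   [∧-rule on 8]
11. ¬(q ∧ p), 2   [¬□-rule on 3: fresh world 2, 0R2]
12. q ∧ p, 2   [□-rule on 4 via 1R2]
13. q, 2   [∧-rule on 12]
14. p, 2   [∧-rule on 12]
15. ¬p, 2   [¬∧-rule on 11 (branches; this branch)]
Accessibility: 0R0, 0R1, 0R2, 1R0, 1R1, 1R2, 2R0, 2R1, 2R2
Branch closes: p and ¬p both at 2.
All branches of the tableau close; one closing branch shown above.

Unsatisfiable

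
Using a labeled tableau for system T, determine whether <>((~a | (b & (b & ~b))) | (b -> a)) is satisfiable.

Yes, satisfiable

1. <>((~a | (b & (b & ~b))) | (b -> a)), 0
2. (~a | (b & (b & ~b))) | (b -> a), 1
3. b -> a, 1
4. a, 1
Accessibility: 0R0, 0R1, 1R1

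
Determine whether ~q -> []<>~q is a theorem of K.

Tableau for the negation ~(~q -> []<>~q):
1. ~(~q -> []<>~q), w0
2. ~q, w0   [~->-rule on 1]
3. ~[]<>~q, w0   [~->-rule on 1]
4. ~<>~q, w1   [~[]-rule on 3: fresh world w1, w0Rw1]
Accessibility: w0Rw1
The negation has an open branch (countermodel exists).

No, not valid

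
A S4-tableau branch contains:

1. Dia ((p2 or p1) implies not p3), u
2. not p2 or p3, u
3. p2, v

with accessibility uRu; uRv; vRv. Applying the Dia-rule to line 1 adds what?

a fresh world w with uRw, and (p2 or p1) implies not p3 at w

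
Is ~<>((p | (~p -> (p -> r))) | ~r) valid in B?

Tableau for the negation <>((p | (~p -> (p -> r))) | ~r):
1. <>((p | (~p -> (p -> r))) | ~r), 0
2. (p | (~p -> (p -> r))) | ~r, 1
3. ~r, 1
Accessibility: 0R0, 0R1, 1R0, 1R1
The negation has an open branch (countermodel exists).

Invalid (countermodel exists)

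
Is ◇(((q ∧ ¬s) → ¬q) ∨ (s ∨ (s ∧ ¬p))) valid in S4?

Not valid

Tableau for the negation ¬◇(((q ∧ ¬s) → ¬q) ∨ (s ∨ (s ∧ ¬p))):
1. ¬◇(((q ∧ ¬s) → ¬q) ∨ (s ∨ (s ∧ ¬p))), w0
2. ¬(((q ∧ ¬s) → ¬q) ∨ (s ∨ (s ∧ ¬p))), w0
3. ¬((q ∧ ¬s) → ¬q), w0
4. ¬(s ∨ (s ∧ ¬p)), w0
5. q ∧ ¬s, w0
6. q, w0
7. ¬s, w0
8. ¬(s ∧ ¬p), w0
9. p, w0
Accessibility: w0Rw0
The negation has an open branch (countermodel exists).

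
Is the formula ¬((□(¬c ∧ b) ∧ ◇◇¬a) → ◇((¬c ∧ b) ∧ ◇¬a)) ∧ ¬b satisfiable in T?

Unsatisfiable

1. ¬((□(¬c ∧ b) ∧ ◇◇¬a) → ◇((¬c ∧ b) ∧ ◇¬a)) ∧ ¬b, u
2. ¬((□(¬c ∧ b) ∧ ◇◇¬a) → ◇((¬c ∧ b) ∧ ◇¬a)), u
3. ¬b, u
4. □(¬c ∧ b) ∧ ◇◇¬a, u
5. ¬◇((¬c ∧ b) ∧ ◇¬a), u
6. □(¬c ∧ b), u
7. ◇◇¬a, u
8. ¬((¬c ∧ b) ∧ ◇¬a), u
9. ¬c ∧ b, u
10. ¬c, u
11. b, u
Accessibility: uRu
Branch closes: b and ¬b both at u.
All branches of the tableau close; one closing branch shown above.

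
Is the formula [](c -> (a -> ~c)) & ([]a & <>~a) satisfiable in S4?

Unsatisfiable (every branch closes)

1. [](c -> (a -> ~c)) & ([]a & <>~a), w0
2. [](c -> (a -> ~c)), w0   [&-rule on 1]
3. []a & <>~a, w0   [&-rule on 1]
4. []a, w0   [&-rule on 3]
5. <>~a, w0   [&-rule on 3]
6. c -> (a -> ~c), w0   [[]-rule on 2 via w0Rw0]
7. a, w0   [[]-rule on 4 via w0Rw0]
8. a -> ~c, w0   [->-rule on 6 (branches; this branch)]
9. ~c, w0   [->-rule on 8 (branches; this branch)]
10. ~a, w1   [<>-rule on 5: fresh world w1, w0Rw1]
11. c -> (a -> ~c), w1   [[]-rule on 2 via w0Rw1]
12. a, w1   [[]-rule on 4 via w0Rw1]
Accessibility: w0Rw0, w0Rw1, w1Rw1
Branch closes: a and ~a both at w1.
(One branch shown.) All branches close.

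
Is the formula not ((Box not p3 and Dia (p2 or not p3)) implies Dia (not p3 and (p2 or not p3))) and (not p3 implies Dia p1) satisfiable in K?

1. not ((Box not p3 and Dia (p2 or not p3)) implies Dia (not p3 and (p2 or not p3))) and (not p3 implies Dia p1), u
2. not ((Box not p3 and Dia (p2 or not p3)) implies Dia (not p3 and (p2 or not p3))), u
3. not p3 implies Dia p1, u
4. Box not p3 and Dia (p2 or not p3), u
5. not Dia (not p3 and (p2 or not p3)), u
6. Box not p3, u
7. Dia (p2 or not p3), u
8. Dia p1, u
9. p2 or not p3, v
10. not (not p3 and (p2 or not p3)), v
11. not p3, v
12. not (p2 or not p3), v
13. not p2, v
14. p3, v
Accessibility: uRv
Branch closes: p3 and not p3 both at v.
Every branch closes; the branch above is one of them.

Unsatisfiable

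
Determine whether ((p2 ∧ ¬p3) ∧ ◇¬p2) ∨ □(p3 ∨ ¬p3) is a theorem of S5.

Tableau for the negation ¬(((p2 ∧ ¬p3) ∧ ◇¬p2) ∨ □(p3 ∨ ¬p3)):
1. ¬(((p2 ∧ ¬p3) ∧ ◇¬p2) ∨ □(p3 ∨ ¬p3)), u
2. ¬((p2 ∧ ¬p3) ∧ ◇¬p2), u
3. ¬□(p3 ∨ ¬p3), u
4. ¬◇¬p2, u
5. p2, u
6. ¬(p3 ∨ ¬p3), v
7. ¬p3, v
8. p3, v
Accessibility: uRu, uRv, vRu, vRv
Branch closes: p3 and ¬p3 both at v.
Every branch of the negation's tableau closes; the branch above is one of them.

Yes, valid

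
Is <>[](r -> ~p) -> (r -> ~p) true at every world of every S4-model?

No, not valid

Tableau for the negation ~(<>[](r -> ~p) -> (r -> ~p)):
1. ~(<>[](r -> ~p) -> (r -> ~p)), w0
2. <>[](r -> ~p), w0
3. ~(r -> ~p), w0
4. r, w0
5. p, w0
6. [](r -> ~p), w1
7. r -> ~p, w1
8. ~p, w1
Accessibility: w0Rw0, w0Rw1, w1Rw1
The negation has an open branch (countermodel exists).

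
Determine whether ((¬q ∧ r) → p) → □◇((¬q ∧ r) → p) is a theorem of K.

Tableau for the negation ¬(((¬q ∧ r) → p) → □◇((¬q ∧ r) → p)):
1. ¬(((¬q ∧ r) → p) → □◇((¬q ∧ r) → p)), 0
2. (¬q ∧ r) → p, 0
3. ¬□◇((¬q ∧ r) → p), 0
4. p, 0
5. ¬◇((¬q ∧ r) → p), 1
Accessibility: 0R1
The negation has an open branch (countermodel exists).

No, not valid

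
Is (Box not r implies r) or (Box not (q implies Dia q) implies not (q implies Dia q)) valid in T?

Tableau for the negation not ((Box not r implies r) or (Box not (q implies Dia q) implies not (q implies Dia q))):
1. not ((Box not r implies r) or (Box not (q implies Dia q) implies not (q implies Dia q))), 0
2. not (Box not r implies r), 0   [neg-or-rule on 1]
3. not (Box not (q implies Dia q) implies not (q implies Dia q)), 0   [neg-or-rule on 1]
4. Box not r, 0   [neg-implies-rule on 2]
5. not r, 0   [neg-implies-rule on 2]
6. Box not (q implies Dia q), 0   [neg-implies-rule on 3]
7. q implies Dia q, 0   [neg-implies-rule on 3]
8. not (q implies Dia q), 0   [Box-rule on 6 via 0R0]
9. q, 0   [neg-implies-rule on 8]
10. not Dia q, 0   [neg-implies-rule on 8]
11. not q, 0   [neg-Dia-rule on 10 via 0R0]
Accessibility: 0R0
Branch closes: q and not q both at 0.
Every branch of the negation's tableau closes; the branch above is one of them.

Yes, valid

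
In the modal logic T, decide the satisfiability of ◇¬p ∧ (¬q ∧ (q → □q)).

Satisfiable

1. ◇¬p ∧ (¬q ∧ (q → □q)), u
2. ◇¬p, u
3. ¬q ∧ (q → □q), u
4. ¬q, u
5. q → □q, u
6. ¬p, v
Accessibility: uRu, uRv, vRv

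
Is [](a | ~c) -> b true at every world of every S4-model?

Not valid

Tableau for the negation ~([](a | ~c) -> b):
1. ~([](a | ~c) -> b), w0
2. [](a | ~c), w0
3. ~b, w0
4. a | ~c, w0
5. ~c, w0
Accessibility: w0Rw0
The negation has an open branch (countermodel exists).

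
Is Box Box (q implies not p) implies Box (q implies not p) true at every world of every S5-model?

Tableau for the negation not (Box Box (q implies not p) implies Box (q implies not p)):
1. not (Box Box (q implies not p) implies Box (q implies not p)), u
2. Box Box (q implies not p), u
3. not Box (q implies not p), u
4. Box (q implies not p), u
5. q implies not p, u
6. not p, u
7. not (q implies not p), v
8. q, v
9. p, v
10. Box (q implies not p), v
11. q implies not p, v
12. not p, v
Accessibility: uRu, uRv, vRu, vRv
Branch closes: p and not p both at v.
All branches of the negation close; one closing branch shown above.

Valid in S5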